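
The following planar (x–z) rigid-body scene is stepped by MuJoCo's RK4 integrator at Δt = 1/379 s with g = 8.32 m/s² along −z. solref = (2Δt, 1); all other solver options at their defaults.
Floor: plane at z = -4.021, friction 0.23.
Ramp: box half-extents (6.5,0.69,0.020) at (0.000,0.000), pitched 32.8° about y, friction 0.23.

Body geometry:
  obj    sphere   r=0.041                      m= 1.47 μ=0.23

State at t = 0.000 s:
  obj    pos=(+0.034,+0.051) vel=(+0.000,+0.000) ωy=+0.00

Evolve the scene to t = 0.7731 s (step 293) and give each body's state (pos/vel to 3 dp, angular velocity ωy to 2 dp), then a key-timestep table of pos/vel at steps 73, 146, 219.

State at t = 0.7731 s:
  obj    pos=(+0.843,-0.470) vel=(+2.092,-1.348) ωy=+60.69

Key-timestep trajectory:
   step    t(s)  obj.x    obj.z    obj.vx   obj.vz 
     73  0.1926   +0.084  +0.018  +0.521  -0.336
    146  0.3852   +0.235  -0.079  +1.043  -0.672
    219  0.5778   +0.486  -0.240  +1.564  -1.008


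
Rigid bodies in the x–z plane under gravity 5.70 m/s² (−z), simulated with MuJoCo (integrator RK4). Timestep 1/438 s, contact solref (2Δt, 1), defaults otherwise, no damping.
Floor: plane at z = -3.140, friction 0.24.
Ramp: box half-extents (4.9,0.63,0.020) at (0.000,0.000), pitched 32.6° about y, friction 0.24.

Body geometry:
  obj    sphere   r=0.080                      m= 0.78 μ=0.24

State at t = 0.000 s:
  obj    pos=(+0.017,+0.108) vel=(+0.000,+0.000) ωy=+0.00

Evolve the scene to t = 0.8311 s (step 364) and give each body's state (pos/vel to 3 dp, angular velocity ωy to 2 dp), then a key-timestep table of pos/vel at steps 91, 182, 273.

State at t = 0.8311 s:
  obj    pos=(+0.655,-0.300) vel=(+1.536,-0.982) ωy=+22.78

Key-timestep trajectory:
   step    t(s)  obj.x    obj.z    obj.vx   obj.vz 
     91  0.2078   +0.057  +0.082  +0.384  -0.246
    182  0.4155   +0.177  +0.006  +0.768  -0.491
    273  0.6233   +0.376  -0.122  +1.152  -0.737


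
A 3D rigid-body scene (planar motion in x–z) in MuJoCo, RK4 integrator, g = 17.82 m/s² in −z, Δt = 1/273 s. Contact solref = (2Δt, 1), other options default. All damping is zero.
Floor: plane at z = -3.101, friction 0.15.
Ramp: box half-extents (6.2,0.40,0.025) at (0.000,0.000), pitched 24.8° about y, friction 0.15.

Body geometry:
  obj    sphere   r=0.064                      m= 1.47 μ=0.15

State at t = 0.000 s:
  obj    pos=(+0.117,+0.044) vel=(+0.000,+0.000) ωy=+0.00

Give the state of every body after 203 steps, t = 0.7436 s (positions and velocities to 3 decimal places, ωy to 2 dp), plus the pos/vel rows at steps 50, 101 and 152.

State at t = 0.7436 s:
  obj    pos=(+1.457,-0.575) vel=(+3.604,-1.665) ωy=+62.01

Key-timestep trajectory:
   step    t(s)  obj.x    obj.z    obj.vx   obj.vz 
     50  0.1832   +0.198  +0.006  +0.888  -0.410
    101  0.3700   +0.449  -0.109  +1.793  -0.829
    152  0.5568   +0.868  -0.303  +2.699  -1.247


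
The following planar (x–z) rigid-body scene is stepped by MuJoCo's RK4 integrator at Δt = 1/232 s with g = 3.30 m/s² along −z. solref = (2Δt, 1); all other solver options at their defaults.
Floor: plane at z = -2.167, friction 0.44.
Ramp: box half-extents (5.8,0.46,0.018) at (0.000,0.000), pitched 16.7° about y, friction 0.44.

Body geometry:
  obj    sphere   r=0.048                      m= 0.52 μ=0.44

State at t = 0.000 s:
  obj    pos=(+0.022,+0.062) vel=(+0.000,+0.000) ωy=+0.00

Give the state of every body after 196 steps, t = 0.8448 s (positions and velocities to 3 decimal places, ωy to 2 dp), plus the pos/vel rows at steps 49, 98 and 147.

State at t = 0.8448 s:
  obj    pos=(+0.254,-0.007) vel=(+0.548,-0.164) ωy=+11.92

Key-timestep trajectory:
   step    t(s)  obj.x    obj.z    obj.vx   obj.vz 
     49  0.2112   +0.037  +0.058  +0.137  -0.041
     98  0.4224   +0.080  +0.045  +0.274  -0.082
    147  0.6336   +0.152  +0.023  +0.411  -0.123


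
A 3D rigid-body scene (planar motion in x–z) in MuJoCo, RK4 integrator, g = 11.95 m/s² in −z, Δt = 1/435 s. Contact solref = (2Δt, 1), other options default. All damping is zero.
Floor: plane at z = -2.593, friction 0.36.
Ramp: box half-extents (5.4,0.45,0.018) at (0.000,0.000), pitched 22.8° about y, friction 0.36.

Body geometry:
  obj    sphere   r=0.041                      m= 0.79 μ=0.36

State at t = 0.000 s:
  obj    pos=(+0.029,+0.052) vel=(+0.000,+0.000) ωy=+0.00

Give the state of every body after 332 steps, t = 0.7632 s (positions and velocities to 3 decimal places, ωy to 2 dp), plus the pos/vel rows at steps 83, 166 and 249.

State at t = 0.7632 s:
  obj    pos=(+0.917,-0.322) vel=(+2.327,-0.978) ωy=+61.57

Key-timestep trajectory:
   step    t(s)  obj.x    obj.z    obj.vx   obj.vz 
     83  0.1908   +0.084  +0.028  +0.582  -0.245
    166  0.3816   +0.251  -0.042  +1.164  -0.489
    249  0.5724   +0.529  -0.158  +1.745  -0.734


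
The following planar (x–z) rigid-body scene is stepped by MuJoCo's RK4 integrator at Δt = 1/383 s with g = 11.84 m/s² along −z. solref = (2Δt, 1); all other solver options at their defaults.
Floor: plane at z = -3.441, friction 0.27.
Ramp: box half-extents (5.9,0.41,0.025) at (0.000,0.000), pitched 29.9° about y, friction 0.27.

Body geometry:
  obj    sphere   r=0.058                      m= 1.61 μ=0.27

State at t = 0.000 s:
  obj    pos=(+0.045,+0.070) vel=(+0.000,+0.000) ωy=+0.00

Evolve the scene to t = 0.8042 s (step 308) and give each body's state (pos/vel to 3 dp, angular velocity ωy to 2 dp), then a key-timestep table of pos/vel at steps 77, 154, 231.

State at t = 0.8042 s:
  obj    pos=(+1.227,-0.610) vel=(+2.939,-1.690) ωy=+58.44

Key-timestep trajectory:
   step    t(s)  obj.x    obj.z    obj.vx   obj.vz 
     77  0.2010   +0.119  +0.027  +0.735  -0.423
    154  0.4021   +0.340  -0.100  +1.470  -0.845
    231  0.6031   +0.710  -0.312  +2.204  -1.268


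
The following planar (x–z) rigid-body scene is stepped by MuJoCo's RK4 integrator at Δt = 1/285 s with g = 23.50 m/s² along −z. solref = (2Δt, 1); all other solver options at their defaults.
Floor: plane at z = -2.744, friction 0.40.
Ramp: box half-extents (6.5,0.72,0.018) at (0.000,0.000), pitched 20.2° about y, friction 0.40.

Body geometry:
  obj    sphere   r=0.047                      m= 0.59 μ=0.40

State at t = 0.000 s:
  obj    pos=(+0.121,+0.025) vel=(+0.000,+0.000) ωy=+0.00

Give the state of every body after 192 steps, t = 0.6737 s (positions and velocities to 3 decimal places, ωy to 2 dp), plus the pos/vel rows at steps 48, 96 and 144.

State at t = 0.6737 s:
  obj    pos=(+1.355,-0.429) vel=(+3.664,-1.348) ωy=+83.07

Key-timestep trajectory:
   step    t(s)  obj.x    obj.z    obj.vx   obj.vz 
     48  0.1684   +0.198  -0.004  +0.916  -0.337
     96  0.3368   +0.430  -0.089  +1.832  -0.674
    144  0.5053   +0.815  -0.231  +2.748  -1.011


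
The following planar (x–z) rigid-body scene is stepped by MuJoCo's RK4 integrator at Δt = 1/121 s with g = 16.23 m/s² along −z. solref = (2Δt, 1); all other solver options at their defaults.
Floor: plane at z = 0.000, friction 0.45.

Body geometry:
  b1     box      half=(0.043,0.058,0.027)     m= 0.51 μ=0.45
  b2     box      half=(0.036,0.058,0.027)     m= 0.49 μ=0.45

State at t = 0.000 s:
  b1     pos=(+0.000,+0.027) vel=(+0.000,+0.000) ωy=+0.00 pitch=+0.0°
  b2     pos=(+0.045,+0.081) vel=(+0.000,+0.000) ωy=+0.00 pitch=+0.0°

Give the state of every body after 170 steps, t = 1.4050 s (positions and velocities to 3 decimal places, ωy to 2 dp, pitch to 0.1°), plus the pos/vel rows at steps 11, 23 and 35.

State at t = 1.4050 s:
  b1     pos=(+0.000,+0.027) vel=(+0.000,+0.000) ωy=+0.00 pitch=+0.0°
  b2     pos=(+0.080,+0.036) vel=(+0.000,+0.000) ωy=+0.00 pitch=+90.0°

Key-timestep trajectory:
   step    t(s)  b1.x    b1.z    b1.vx   b1.vz   b2.x    b2.z    b2.vx   b2.vz 
     11  0.0909   +0.000  +0.027  +0.000  +0.002   +0.048  +0.080  +0.082  -0.010
     23  0.1901   +0.000  +0.027  -0.001  +0.000   +0.067  +0.067  +0.307  -0.450
     35  0.2893   +0.000  +0.027  +0.000  +0.000   +0.081  +0.034  -0.039  +0.079


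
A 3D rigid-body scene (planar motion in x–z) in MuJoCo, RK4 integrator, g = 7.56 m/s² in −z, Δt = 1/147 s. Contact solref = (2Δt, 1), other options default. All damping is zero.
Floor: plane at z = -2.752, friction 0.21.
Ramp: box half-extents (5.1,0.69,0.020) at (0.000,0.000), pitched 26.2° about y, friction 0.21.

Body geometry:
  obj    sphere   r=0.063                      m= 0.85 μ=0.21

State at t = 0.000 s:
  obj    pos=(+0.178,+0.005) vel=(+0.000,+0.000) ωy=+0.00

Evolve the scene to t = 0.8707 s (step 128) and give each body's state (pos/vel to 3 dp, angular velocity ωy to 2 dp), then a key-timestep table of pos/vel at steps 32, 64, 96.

State at t = 0.8707 s:
  obj    pos=(+0.989,-0.394) vel=(+1.863,-0.917) ωy=+32.94

Key-timestep trajectory:
   step    t(s)  obj.x    obj.z    obj.vx   obj.vz 
     32  0.2177   +0.229  -0.020  +0.466  -0.229
     64  0.4354   +0.381  -0.095  +0.932  -0.458
     96  0.6531   +0.634  -0.220  +1.397  -0.688


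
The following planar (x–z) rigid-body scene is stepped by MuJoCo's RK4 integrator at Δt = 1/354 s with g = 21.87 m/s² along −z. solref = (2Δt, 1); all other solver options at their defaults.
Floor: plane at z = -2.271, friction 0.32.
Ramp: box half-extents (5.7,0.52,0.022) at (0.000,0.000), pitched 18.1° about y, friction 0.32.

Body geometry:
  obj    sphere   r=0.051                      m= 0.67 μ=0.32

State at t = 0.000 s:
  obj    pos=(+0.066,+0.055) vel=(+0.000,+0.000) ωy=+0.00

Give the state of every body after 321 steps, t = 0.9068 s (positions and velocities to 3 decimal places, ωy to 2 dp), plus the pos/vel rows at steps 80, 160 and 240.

State at t = 0.9068 s:
  obj    pos=(+1.963,-0.565) vel=(+4.183,-1.367) ωy=+86.28

Key-timestep trajectory:
   step    t(s)  obj.x    obj.z    obj.vx   obj.vz 
     80  0.2260   +0.184  +0.017  +1.043  -0.341
    160  0.4520   +0.537  -0.099  +2.085  -0.682
    240  0.6780   +1.126  -0.291  +3.128  -1.022


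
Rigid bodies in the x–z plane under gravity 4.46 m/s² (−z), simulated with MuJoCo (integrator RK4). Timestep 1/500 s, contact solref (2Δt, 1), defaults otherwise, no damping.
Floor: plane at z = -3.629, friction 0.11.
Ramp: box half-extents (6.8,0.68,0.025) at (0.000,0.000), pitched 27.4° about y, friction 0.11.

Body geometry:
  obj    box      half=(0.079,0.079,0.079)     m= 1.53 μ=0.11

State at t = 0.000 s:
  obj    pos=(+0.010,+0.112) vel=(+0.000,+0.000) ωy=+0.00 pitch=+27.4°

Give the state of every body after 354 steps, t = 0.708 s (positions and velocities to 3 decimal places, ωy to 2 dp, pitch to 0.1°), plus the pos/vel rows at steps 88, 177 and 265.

State at t = 0.708 s:
  obj    pos=(+0.370,-0.074) vel=(+1.020,-0.519) ωy=+0.00 pitch=+27.4°

Key-timestep trajectory:
   step    t(s)  obj.x    obj.z    obj.vx   obj.vz 
     88  0.1760   +0.032  +0.100  +0.250  -0.138
    177  0.3540   +0.100  +0.065  +0.501  -0.281
    265  0.5300   +0.212  +0.008  +0.756  -0.406


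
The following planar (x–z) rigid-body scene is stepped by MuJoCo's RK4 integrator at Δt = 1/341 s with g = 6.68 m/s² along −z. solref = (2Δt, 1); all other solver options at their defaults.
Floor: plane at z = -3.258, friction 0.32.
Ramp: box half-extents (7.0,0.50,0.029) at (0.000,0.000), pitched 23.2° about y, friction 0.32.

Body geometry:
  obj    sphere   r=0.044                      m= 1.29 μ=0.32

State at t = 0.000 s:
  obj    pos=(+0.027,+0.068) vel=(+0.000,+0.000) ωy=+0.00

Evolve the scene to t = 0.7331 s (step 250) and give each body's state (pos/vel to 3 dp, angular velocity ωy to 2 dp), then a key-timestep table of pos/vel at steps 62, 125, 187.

State at t = 0.7331 s:
  obj    pos=(+0.491,-0.131) vel=(+1.267,-0.543) ωy=+31.32

Key-timestep trajectory:
   step    t(s)  obj.x    obj.z    obj.vx   obj.vz 
     62  0.1818   +0.056  +0.056  +0.314  -0.135
    125  0.3666   +0.143  +0.018  +0.633  -0.271
    187  0.5484   +0.287  -0.043  +0.947  -0.406


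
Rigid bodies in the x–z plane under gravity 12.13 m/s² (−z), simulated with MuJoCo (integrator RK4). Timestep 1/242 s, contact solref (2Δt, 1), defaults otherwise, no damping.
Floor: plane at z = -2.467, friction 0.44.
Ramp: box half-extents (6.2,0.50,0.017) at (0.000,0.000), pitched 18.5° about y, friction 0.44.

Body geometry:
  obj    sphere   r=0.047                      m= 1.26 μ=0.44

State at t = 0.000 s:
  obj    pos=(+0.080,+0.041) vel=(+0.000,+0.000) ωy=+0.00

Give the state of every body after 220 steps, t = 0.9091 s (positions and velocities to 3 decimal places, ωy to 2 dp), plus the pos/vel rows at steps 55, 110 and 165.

State at t = 0.9091 s:
  obj    pos=(+1.157,-0.320) vel=(+2.370,-0.793) ωy=+53.17

Key-timestep trajectory:
   step    t(s)  obj.x    obj.z    obj.vx   obj.vz 
     55  0.2273   +0.147  +0.018  +0.593  -0.198
    110  0.4545   +0.349  -0.049  +1.185  -0.397
    165  0.6818   +0.686  -0.162  +1.778  -0.595


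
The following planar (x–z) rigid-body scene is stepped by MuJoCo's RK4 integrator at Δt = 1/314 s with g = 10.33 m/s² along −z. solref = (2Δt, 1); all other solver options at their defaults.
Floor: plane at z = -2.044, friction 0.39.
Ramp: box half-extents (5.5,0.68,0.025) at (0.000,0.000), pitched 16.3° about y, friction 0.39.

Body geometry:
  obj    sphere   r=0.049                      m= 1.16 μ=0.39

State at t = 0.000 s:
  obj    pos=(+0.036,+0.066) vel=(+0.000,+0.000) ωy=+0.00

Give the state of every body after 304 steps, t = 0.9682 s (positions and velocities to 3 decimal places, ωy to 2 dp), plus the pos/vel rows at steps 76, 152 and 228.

State at t = 0.9682 s:
  obj    pos=(+0.968,-0.206) vel=(+1.924,-0.563) ωy=+40.91

Key-timestep trajectory:
   step    t(s)  obj.x    obj.z    obj.vx   obj.vz 
     76  0.2420   +0.094  +0.049  +0.481  -0.141
    152  0.4841   +0.269  -0.002  +0.962  -0.281
    228  0.7261   +0.560  -0.087  +1.443  -0.422


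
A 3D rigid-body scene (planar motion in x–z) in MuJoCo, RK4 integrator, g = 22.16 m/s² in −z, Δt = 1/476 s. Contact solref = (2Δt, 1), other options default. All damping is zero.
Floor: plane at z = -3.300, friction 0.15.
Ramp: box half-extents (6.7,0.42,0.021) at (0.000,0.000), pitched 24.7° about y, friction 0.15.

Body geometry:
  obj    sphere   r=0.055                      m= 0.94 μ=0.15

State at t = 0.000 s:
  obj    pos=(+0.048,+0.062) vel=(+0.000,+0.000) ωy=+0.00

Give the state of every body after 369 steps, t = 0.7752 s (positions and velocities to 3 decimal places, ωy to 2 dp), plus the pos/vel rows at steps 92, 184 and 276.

State at t = 0.7752 s:
  obj    pos=(+1.854,-0.769) vel=(+4.659,-2.143) ωy=+93.21

Key-timestep trajectory:
   step    t(s)  obj.x    obj.z    obj.vx   obj.vz 
     92  0.1933   +0.160  +0.010  +1.162  -0.534
    184  0.3866   +0.497  -0.145  +2.323  -1.069
    276  0.5798   +1.058  -0.403  +3.485  -1.603


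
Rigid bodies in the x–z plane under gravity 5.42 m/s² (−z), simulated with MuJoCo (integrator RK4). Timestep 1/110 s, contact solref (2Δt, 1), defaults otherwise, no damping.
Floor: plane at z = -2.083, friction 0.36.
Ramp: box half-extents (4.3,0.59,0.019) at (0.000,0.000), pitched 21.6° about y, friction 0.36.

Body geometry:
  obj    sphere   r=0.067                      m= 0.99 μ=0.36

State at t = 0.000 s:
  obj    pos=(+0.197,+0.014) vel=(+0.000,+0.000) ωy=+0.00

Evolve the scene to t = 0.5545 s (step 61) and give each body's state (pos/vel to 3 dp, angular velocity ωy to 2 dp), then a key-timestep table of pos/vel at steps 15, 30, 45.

State at t = 0.5545 s:
  obj    pos=(+0.401,-0.066) vel=(+0.735,-0.291) ωy=+11.79

Key-timestep trajectory:
   step    t(s)  obj.x    obj.z    obj.vx   obj.vz 
     15  0.1364   +0.209  +0.010  +0.181  -0.071
     30  0.2727   +0.246  -0.005  +0.361  -0.143
     45  0.4091   +0.308  -0.029  +0.542  -0.215


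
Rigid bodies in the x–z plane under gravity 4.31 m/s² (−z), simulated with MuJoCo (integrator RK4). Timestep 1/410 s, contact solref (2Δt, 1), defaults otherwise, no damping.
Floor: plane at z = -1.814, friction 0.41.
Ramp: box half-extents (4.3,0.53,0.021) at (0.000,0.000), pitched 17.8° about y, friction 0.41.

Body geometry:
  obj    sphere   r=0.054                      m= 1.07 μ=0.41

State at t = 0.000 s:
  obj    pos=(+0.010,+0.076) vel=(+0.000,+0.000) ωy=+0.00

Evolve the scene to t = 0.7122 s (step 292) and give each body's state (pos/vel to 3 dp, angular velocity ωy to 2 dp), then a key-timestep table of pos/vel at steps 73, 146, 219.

State at t = 0.7122 s:
  obj    pos=(+0.237,+0.003) vel=(+0.638,-0.205) ωy=+12.41

Key-timestep trajectory:
   step    t(s)  obj.x    obj.z    obj.vx   obj.vz 
     73  0.1780   +0.024  +0.071  +0.160  -0.051
    146  0.3561   +0.067  +0.057  +0.319  -0.102
    219  0.5341   +0.138  +0.035  +0.479  -0.154


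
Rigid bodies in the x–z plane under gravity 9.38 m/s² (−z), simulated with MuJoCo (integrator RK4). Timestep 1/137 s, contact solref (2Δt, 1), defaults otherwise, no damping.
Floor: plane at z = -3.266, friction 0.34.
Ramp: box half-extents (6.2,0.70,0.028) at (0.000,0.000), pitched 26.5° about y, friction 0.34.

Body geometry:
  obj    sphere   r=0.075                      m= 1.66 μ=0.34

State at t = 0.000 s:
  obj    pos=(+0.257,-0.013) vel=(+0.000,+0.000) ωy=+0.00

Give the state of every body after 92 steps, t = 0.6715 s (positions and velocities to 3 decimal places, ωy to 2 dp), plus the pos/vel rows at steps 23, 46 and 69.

State at t = 0.6715 s:
  obj    pos=(+0.860,-0.314) vel=(+1.797,-0.896) ωy=+26.76

Key-timestep trajectory:
   step    t(s)  obj.x    obj.z    obj.vx   obj.vz 
     23  0.1679   +0.295  -0.032  +0.449  -0.224
     46  0.3358   +0.408  -0.088  +0.898  -0.448
     69  0.5036   +0.596  -0.182  +1.348  -0.672


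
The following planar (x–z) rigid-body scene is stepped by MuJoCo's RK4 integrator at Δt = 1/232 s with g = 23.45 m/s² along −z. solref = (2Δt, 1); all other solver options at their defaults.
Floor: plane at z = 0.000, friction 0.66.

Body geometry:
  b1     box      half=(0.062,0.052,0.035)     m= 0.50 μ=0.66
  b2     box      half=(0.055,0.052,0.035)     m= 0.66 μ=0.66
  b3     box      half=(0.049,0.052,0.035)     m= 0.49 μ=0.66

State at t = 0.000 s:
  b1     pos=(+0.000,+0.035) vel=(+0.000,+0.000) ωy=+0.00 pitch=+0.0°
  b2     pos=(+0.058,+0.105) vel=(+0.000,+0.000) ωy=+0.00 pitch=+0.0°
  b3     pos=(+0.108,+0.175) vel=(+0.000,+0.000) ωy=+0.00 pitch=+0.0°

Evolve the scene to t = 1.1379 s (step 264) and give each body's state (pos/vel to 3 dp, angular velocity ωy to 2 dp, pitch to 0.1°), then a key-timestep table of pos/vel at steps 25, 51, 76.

State at t = 1.1379 s:
  b1     pos=(+0.000,+0.035) vel=(+0.000,+0.000) ωy=+0.00 pitch=+0.0°
  b2     pos=(+0.108,+0.055) vel=(+0.000,+0.000) ωy=+0.00 pitch=+90.0°
  b3     pos=(+0.303,+0.035) vel=(+0.000,+0.000) ωy=+0.00 pitch=+180.0°

Key-timestep trajectory:
   step    t(s)  b1.x    b1.z    b1.vx   b1.vz   b2.x    b2.z    b2.vx   b2.vz   b3.x    b3.z    b3.vx   b3.vz 
     25  0.1078   +0.000  +0.035  -0.001  +0.001   +0.071  +0.104  +0.271  -0.088   +0.143  +0.151  +0.659  -0.664
     51  0.2198   +0.000  +0.035  +0.000  +0.000   +0.114  +0.056  +0.183  +0.258   +0.229  +0.054  +0.543  +0.339
     76  0.3276   +0.000  +0.035  +0.000  +0.000   +0.106  +0.056  -0.016  +0.048   +0.284  +0.051  +0.624  -0.385


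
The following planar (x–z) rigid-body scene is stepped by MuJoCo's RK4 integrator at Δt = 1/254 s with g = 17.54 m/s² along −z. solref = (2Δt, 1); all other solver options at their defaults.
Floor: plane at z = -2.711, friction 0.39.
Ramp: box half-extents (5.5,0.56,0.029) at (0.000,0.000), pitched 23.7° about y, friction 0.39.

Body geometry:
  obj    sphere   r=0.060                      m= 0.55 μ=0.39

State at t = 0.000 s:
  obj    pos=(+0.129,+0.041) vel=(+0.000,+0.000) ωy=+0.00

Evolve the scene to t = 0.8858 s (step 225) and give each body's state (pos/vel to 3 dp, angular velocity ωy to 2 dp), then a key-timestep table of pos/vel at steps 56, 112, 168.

State at t = 0.8858 s:
  obj    pos=(+1.938,-0.754) vel=(+4.085,-1.793) ωy=+74.34

Key-timestep trajectory:
   step    t(s)  obj.x    obj.z    obj.vx   obj.vz 
     56  0.2205   +0.241  -0.009  +1.017  -0.446
    112  0.4409   +0.577  -0.156  +2.033  -0.893
    168  0.6614   +1.138  -0.402  +3.050  -1.339


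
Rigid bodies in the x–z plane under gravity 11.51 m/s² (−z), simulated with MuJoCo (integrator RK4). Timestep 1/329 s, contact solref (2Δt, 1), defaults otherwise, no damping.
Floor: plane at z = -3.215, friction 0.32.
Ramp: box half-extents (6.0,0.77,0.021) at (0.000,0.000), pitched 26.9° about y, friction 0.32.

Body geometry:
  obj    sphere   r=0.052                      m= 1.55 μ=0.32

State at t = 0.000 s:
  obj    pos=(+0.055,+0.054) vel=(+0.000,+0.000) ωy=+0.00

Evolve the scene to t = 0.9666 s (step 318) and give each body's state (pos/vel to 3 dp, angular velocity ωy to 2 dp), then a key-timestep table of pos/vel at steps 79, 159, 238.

State at t = 0.9666 s:
  obj    pos=(+1.605,-0.732) vel=(+3.206,-1.627) ωy=+69.13

Key-timestep trajectory:
   step    t(s)  obj.x    obj.z    obj.vx   obj.vz 
     79  0.2401   +0.151  +0.005  +0.797  -0.404
    159  0.4833   +0.442  -0.143  +1.603  -0.813
    238  0.7234   +0.923  -0.386  +2.400  -1.217


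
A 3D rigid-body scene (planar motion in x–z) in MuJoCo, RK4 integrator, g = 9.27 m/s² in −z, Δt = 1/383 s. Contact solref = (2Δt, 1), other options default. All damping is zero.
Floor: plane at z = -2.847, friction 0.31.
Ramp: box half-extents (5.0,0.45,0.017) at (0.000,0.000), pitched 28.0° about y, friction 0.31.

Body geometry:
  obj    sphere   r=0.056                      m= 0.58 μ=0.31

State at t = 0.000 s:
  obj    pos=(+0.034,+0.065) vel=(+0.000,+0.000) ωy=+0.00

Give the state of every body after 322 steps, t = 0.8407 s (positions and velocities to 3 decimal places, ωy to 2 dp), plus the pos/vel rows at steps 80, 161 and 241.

State at t = 0.8407 s:
  obj    pos=(+1.004,-0.451) vel=(+2.308,-1.227) ωy=+46.66

Key-timestep trajectory:
   step    t(s)  obj.x    obj.z    obj.vx   obj.vz 
     80  0.2089   +0.094  +0.033  +0.573  -0.305
    161  0.4204   +0.276  -0.064  +1.154  -0.614
    241  0.6292   +0.577  -0.224  +1.727  -0.918


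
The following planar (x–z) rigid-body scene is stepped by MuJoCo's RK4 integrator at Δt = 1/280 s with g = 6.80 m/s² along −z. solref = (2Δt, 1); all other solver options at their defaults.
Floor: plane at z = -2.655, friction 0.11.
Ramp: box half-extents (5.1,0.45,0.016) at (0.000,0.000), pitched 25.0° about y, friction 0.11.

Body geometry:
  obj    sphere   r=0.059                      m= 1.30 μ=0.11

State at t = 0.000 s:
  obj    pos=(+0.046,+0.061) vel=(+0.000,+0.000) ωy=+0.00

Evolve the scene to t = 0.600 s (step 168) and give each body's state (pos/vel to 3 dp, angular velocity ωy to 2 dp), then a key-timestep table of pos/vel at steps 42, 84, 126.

State at t = 0.600 s:
  obj    pos=(+0.405,-0.106) vel=(+1.195,-0.556) ωy=+17.20

Key-timestep trajectory:
   step    t(s)  obj.x    obj.z    obj.vx   obj.vz 
     42  0.1500   +0.069  +0.051  +0.297  -0.145
     84  0.3000   +0.136  +0.019  +0.597  -0.282
    126  0.4500   +0.248  -0.033  +0.896  -0.418


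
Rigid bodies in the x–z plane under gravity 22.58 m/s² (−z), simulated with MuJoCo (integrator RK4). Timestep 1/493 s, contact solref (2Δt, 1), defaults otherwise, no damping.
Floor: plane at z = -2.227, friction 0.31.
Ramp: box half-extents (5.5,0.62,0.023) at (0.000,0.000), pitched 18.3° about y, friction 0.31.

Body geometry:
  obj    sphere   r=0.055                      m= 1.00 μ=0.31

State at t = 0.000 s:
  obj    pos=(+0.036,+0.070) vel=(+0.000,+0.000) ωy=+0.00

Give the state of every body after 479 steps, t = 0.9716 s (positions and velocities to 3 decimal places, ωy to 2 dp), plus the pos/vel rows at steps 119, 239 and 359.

State at t = 0.9716 s:
  obj    pos=(+2.306,-0.680) vel=(+4.672,-1.545) ωy=+89.46

Key-timestep trajectory:
   step    t(s)  obj.x    obj.z    obj.vx   obj.vz 
    119  0.2414   +0.176  +0.024  +1.161  -0.384
    239  0.4848   +0.601  -0.117  +2.331  -0.771
    359  0.7282   +1.311  -0.351  +3.501  -1.158


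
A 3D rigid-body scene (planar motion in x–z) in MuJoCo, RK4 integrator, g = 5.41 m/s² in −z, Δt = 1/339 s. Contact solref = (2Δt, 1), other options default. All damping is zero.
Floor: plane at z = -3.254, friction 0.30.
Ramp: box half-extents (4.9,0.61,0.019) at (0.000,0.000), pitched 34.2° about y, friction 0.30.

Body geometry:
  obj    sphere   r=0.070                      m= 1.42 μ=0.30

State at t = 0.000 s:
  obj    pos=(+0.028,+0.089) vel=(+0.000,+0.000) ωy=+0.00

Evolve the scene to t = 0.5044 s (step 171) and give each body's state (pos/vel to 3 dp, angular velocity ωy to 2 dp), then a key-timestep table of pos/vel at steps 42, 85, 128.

State at t = 0.5044 s:
  obj    pos=(+0.256,-0.067) vel=(+0.906,-0.616) ωy=+15.65

Key-timestep trajectory:
   step    t(s)  obj.x    obj.z    obj.vx   obj.vz 
     42  0.1239   +0.042  +0.079  +0.223  -0.151
     85  0.2507   +0.084  +0.050  +0.451  -0.306
    128  0.3776   +0.156  +0.002  +0.678  -0.461


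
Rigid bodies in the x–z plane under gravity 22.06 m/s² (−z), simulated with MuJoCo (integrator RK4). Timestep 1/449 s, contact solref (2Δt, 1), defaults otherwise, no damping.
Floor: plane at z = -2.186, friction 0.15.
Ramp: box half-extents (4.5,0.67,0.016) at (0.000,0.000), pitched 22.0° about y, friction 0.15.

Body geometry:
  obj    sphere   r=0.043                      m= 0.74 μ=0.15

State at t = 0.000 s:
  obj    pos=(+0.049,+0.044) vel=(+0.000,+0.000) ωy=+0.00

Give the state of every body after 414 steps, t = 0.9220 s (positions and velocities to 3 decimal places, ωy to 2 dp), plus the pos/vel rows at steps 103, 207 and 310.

State at t = 0.9220 s:
  obj    pos=(+2.376,-0.896) vel=(+5.047,-2.039) ωy=+126.56

Key-timestep trajectory:
   step    t(s)  obj.x    obj.z    obj.vx   obj.vz 
    103  0.2294   +0.193  -0.014  +1.256  -0.507
    207  0.4610   +0.631  -0.191  +2.523  -1.020
    310  0.6904   +1.354  -0.483  +3.779  -1.527


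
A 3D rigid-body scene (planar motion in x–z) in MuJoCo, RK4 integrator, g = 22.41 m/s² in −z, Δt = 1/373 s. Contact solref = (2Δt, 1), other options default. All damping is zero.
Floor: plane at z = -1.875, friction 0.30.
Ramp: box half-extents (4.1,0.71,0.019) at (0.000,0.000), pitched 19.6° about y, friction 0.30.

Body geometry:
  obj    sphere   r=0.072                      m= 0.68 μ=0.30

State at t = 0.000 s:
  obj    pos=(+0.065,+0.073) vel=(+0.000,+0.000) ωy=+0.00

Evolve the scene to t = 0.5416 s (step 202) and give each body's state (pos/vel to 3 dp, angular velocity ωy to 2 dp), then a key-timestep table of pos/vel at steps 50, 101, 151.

State at t = 0.5416 s:
  obj    pos=(+0.807,-0.191) vel=(+2.740,-0.976) ωy=+40.38

Key-timestep trajectory:
   step    t(s)  obj.x    obj.z    obj.vx   obj.vz 
     50  0.1340   +0.111  +0.057  +0.678  -0.241
    101  0.2708   +0.251  +0.007  +1.370  -0.488
    151  0.4048   +0.480  -0.074  +2.048  -0.729


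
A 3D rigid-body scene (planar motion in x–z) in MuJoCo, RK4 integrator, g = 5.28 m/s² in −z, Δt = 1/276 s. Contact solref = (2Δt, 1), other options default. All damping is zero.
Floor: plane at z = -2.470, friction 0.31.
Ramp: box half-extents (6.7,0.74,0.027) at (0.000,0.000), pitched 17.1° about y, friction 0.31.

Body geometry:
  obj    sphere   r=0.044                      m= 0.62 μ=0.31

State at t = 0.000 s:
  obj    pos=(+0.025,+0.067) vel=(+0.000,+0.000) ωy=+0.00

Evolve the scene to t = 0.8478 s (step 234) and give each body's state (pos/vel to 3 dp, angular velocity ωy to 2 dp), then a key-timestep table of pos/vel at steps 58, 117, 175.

State at t = 0.8478 s:
  obj    pos=(+0.406,-0.051) vel=(+0.899,-0.276) ωy=+21.37

Key-timestep trajectory:
   step    t(s)  obj.x    obj.z    obj.vx   obj.vz 
     58  0.2101   +0.048  +0.059  +0.223  -0.069
    117  0.4239   +0.120  +0.037  +0.449  -0.138
    175  0.6341   +0.238  +0.001  +0.672  -0.207


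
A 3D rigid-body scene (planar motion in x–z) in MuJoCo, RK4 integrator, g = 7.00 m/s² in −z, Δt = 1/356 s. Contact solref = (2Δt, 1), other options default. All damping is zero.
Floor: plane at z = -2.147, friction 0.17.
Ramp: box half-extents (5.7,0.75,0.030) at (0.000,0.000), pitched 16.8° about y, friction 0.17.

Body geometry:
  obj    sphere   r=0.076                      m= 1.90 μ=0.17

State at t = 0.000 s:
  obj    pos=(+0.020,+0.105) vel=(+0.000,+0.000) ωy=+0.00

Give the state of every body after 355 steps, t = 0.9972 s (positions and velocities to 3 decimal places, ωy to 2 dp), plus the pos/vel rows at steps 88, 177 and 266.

State at t = 0.9972 s:
  obj    pos=(+0.708,-0.103) vel=(+1.380,-0.417) ωy=+18.96

Key-timestep trajectory:
   step    t(s)  obj.x    obj.z    obj.vx   obj.vz 
     88  0.2472   +0.062  +0.092  +0.342  -0.103
    177  0.4972   +0.191  +0.053  +0.688  -0.208
    266  0.7472   +0.406  -0.012  +1.034  -0.312


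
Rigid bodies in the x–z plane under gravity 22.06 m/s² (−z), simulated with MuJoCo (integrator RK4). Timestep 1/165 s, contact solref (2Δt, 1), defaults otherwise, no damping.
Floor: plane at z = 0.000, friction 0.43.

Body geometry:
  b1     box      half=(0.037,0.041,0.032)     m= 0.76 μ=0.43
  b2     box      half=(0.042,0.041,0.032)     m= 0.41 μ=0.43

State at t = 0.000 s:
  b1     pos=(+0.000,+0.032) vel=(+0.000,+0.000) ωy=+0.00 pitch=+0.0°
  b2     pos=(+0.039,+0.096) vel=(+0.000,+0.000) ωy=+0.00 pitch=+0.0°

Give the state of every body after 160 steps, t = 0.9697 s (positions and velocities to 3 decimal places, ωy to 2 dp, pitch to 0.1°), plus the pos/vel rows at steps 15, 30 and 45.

State at t = 0.9697 s:
  b1     pos=(+0.000,+0.032) vel=(+0.000,+0.000) ωy=+0.00 pitch=+0.0°
  b2     pos=(+0.081,+0.042) vel=(+0.000,+0.000) ωy=+0.00 pitch=+90.0°

Key-timestep trajectory:
   step    t(s)  b1.x    b1.z    b1.vx   b1.vz   b2.x    b2.z    b2.vx   b2.vz 
     15  0.0909   +0.000  +0.032  +0.000  +0.000   +0.043  +0.095  +0.101  -0.016
     30  0.1818   +0.000  +0.032  +0.000  +0.000   +0.064  +0.082  +0.382  -0.514
     45  0.2727   +0.000  +0.032  +0.000  +0.000   +0.083  +0.042  -0.157  -0.028


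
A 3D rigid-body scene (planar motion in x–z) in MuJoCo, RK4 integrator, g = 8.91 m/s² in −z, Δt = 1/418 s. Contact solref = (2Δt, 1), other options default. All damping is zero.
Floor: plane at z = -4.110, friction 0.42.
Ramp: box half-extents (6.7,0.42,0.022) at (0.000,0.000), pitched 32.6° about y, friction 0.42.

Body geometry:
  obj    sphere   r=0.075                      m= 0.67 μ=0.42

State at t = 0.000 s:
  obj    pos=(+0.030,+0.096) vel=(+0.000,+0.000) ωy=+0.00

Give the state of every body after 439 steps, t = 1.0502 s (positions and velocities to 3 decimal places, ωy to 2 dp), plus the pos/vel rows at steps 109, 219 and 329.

State at t = 1.0502 s:
  obj    pos=(+1.623,-0.923) vel=(+3.034,-1.940) ωy=+48.01

Key-timestep trajectory:
   step    t(s)  obj.x    obj.z    obj.vx   obj.vz 
    109  0.2608   +0.128  +0.033  +0.753  -0.482
    219  0.5239   +0.427  -0.158  +1.514  -0.968
    329  0.7871   +0.925  -0.476  +2.274  -1.454


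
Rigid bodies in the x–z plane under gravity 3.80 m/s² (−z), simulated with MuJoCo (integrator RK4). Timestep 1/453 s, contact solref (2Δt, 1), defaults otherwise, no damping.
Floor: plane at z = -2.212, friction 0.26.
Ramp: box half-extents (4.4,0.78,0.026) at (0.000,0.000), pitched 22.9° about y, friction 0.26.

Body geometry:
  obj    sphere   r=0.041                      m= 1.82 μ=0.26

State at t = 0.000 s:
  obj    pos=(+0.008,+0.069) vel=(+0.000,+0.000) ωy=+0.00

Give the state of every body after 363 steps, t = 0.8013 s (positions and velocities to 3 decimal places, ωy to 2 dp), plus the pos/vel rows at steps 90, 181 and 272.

State at t = 0.8013 s:
  obj    pos=(+0.321,-0.063) vel=(+0.780,-0.329) ωy=+20.64

Key-timestep trajectory:
   step    t(s)  obj.x    obj.z    obj.vx   obj.vz 
     90  0.1987   +0.027  +0.061  +0.193  -0.082
    181  0.3996   +0.086  +0.036  +0.389  -0.164
    272  0.6004   +0.184  -0.005  +0.584  -0.247


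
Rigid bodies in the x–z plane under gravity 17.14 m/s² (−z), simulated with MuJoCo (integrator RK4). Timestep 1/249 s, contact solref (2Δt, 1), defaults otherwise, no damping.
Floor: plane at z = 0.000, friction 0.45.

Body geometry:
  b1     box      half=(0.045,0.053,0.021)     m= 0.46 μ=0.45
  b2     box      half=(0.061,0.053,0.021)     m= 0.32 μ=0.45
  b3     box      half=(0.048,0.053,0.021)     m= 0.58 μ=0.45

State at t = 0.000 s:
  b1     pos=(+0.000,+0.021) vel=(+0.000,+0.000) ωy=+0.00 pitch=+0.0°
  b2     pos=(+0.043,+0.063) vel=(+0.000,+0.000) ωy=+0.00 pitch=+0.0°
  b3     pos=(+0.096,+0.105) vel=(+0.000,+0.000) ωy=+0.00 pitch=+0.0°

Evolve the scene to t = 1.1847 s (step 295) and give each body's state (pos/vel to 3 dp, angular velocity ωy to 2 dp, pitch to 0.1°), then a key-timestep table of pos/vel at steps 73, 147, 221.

State at t = 1.1847 s:
  b1     pos=(-0.001,+0.021) vel=(-0.001,+0.000) ωy=+0.00 pitch=+0.0°
  b2     pos=(+0.058,+0.058) vel=(+0.000,-0.001) ωy=-0.02 pitch=+44.3°
  b3     pos=(+0.127,+0.049) vel=(+0.000,+0.000) ωy=-0.01 pitch=+44.3°

Key-timestep trajectory:
   step    t(s)  b1.x    b1.z    b1.vx   b1.vz   b2.x    b2.z    b2.vx   b2.vz   b3.x    b3.z    b3.vx   b3.vz 
     73  0.2932   -0.001  +0.021  -0.001  +0.000   +0.058  +0.058  +0.000  +0.001   +0.127  +0.049  +0.001  +0.000
    147  0.5904   -0.001  +0.021  -0.001  +0.000   +0.058  +0.058  +0.000  -0.001   +0.127  +0.049  +0.000  +0.000
    221  0.8876   -0.001  +0.021  -0.001  +0.000   +0.058  +0.058  +0.000  -0.001   +0.127  +0.049  +0.000  +0.000


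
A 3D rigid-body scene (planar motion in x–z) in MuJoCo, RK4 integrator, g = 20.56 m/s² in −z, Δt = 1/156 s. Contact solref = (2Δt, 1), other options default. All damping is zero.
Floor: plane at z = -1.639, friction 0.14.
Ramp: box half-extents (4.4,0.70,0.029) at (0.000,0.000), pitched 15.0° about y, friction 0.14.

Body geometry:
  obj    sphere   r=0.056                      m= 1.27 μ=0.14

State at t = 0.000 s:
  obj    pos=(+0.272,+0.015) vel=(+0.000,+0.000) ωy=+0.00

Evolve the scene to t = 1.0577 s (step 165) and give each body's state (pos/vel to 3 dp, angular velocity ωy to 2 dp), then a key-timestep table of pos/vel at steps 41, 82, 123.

State at t = 1.0577 s:
  obj    pos=(+2.326,-0.535) vel=(+3.883,-1.041) ωy=+71.77

Key-timestep trajectory:
   step    t(s)  obj.x    obj.z    obj.vx   obj.vz 
     41  0.2628   +0.399  -0.019  +0.965  -0.259
     82  0.5256   +0.779  -0.121  +1.930  -0.517
    123  0.7885   +1.413  -0.291  +2.895  -0.776


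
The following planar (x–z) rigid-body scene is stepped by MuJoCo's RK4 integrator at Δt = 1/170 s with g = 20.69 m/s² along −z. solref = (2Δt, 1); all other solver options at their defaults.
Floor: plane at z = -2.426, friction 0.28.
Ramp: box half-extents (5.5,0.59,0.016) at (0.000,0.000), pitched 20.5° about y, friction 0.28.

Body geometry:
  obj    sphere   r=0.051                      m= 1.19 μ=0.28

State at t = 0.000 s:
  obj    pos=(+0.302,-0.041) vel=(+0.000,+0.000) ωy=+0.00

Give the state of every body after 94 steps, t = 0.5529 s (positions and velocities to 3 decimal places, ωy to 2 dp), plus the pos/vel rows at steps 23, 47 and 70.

State at t = 0.5529 s:
  obj    pos=(+1.043,-0.318) vel=(+2.680,-1.002) ωy=+56.09

Key-timestep trajectory:
   step    t(s)  obj.x    obj.z    obj.vx   obj.vz 
     23  0.1353   +0.346  -0.058  +0.656  -0.245
     47  0.2765   +0.487  -0.111  +1.340  -0.501
     70  0.4118   +0.713  -0.195  +1.996  -0.746


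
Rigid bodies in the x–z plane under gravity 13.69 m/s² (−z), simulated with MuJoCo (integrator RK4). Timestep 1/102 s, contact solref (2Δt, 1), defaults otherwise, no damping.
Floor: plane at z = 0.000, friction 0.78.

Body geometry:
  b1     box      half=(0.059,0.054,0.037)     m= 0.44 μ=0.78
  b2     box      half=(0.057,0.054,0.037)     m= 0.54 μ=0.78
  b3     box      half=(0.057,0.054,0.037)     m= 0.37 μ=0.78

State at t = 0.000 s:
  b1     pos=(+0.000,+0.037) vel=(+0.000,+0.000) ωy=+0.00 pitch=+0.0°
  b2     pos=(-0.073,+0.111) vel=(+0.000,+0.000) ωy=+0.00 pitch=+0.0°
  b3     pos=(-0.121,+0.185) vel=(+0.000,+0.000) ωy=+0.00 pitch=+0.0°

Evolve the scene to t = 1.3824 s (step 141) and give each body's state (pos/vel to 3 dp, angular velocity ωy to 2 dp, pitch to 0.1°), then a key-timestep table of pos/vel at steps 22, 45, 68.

State at t = 1.3824 s:
  b1     pos=(+0.000,+0.037) vel=(+0.000,+0.000) ωy=+0.00 pitch=+0.0°
  b2     pos=(-0.126,+0.057) vel=(+0.000,+0.000) ωy=+0.00 pitch=-90.0°
  b3     pos=(-0.339,+0.037) vel=(+0.000,+0.000) ωy=+0.00 pitch=+180.0°

Key-timestep trajectory:
   step    t(s)  b1.x    b1.z    b1.vx   b1.vz   b2.x    b2.z    b2.vx   b2.vz   b3.x    b3.z    b3.vx   b3.vz 
     22  0.2157   +0.000  +0.037  +0.000  +0.000   -0.116  +0.059  -0.570  -0.166   -0.220  +0.058  -0.656  +0.028
     45  0.4412   +0.000  +0.037  +0.000  +0.000   -0.157  +0.068  +0.000  +0.000   -0.293  +0.067  -0.255  -0.067
     68  0.6667   +0.000  +0.037  +0.000  +0.000   -0.122  +0.056  +0.155  +0.037   -0.339  +0.037  +0.008  +0.013


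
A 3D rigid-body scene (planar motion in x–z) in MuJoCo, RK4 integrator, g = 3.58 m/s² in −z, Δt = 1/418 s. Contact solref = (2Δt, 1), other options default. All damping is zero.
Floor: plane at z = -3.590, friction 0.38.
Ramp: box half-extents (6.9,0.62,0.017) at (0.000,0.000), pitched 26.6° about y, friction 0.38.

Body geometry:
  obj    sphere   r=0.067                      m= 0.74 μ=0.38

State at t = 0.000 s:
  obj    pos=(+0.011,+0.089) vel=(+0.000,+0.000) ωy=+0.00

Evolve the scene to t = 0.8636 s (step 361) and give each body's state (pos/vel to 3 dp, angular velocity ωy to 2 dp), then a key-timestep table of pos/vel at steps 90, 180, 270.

State at t = 0.8636 s:
  obj    pos=(+0.393,-0.103) vel=(+0.884,-0.443) ωy=+14.76

Key-timestep trajectory:
   step    t(s)  obj.x    obj.z    obj.vx   obj.vz 
     90  0.2153   +0.035  +0.077  +0.220  -0.110
    180  0.4306   +0.106  +0.041  +0.441  -0.221
    270  0.6459   +0.224  -0.018  +0.661  -0.331


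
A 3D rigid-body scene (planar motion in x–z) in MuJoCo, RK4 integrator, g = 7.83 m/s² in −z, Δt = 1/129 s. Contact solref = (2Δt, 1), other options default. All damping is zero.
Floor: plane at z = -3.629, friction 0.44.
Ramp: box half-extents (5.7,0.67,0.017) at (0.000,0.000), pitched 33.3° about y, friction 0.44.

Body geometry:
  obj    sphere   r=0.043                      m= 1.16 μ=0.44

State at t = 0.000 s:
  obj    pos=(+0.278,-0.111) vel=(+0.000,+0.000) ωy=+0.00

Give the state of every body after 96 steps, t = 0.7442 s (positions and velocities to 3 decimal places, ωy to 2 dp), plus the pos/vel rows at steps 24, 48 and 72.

State at t = 0.7442 s:
  obj    pos=(+0.989,-0.578) vel=(+1.910,-1.255) ωy=+53.13

Key-timestep trajectory:
   step    t(s)  obj.x    obj.z    obj.vx   obj.vz 
     24  0.1860   +0.323  -0.140  +0.478  -0.314
     48  0.3721   +0.456  -0.228  +0.955  -0.627
     72  0.5581   +0.678  -0.374  +1.432  -0.941


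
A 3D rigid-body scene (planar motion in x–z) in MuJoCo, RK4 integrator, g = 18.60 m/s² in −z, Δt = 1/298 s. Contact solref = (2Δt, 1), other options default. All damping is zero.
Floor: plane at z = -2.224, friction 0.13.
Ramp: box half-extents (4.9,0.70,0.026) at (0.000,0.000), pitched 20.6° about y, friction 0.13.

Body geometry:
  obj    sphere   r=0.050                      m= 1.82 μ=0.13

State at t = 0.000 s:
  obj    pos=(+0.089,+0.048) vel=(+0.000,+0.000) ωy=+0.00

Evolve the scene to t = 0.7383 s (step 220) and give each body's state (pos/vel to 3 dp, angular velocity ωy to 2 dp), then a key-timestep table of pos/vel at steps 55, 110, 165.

State at t = 0.7383 s:
  obj    pos=(+1.282,-0.401) vel=(+3.231,-1.214) ωy=+69.00

Key-timestep trajectory:
   step    t(s)  obj.x    obj.z    obj.vx   obj.vz 
     55  0.1846   +0.164  +0.020  +0.808  -0.304
    110  0.3691   +0.387  -0.064  +1.615  -0.607
    165  0.5537   +0.760  -0.204  +2.423  -0.911
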